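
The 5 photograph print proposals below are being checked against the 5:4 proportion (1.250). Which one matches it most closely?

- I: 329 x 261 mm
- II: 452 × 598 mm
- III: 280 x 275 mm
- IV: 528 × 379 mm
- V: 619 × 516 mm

Target 5:4 ≈ 1.250.
I: 1.261 (Δ0.011)  II: 1.323 (Δ0.073)  III: 1.018 (Δ0.232)  IV: 1.393 (Δ0.143)  V: 1.200 (Δ0.050)

I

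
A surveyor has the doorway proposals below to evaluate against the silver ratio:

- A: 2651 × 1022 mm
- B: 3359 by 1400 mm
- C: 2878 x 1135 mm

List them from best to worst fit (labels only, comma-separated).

B, C, A

A: 2651/1022 ≈ 2.594 → |2.594 − 2.414| = 0.180
B: 3359/1400 ≈ 2.399 → |2.399 − 2.414| = 0.015
C: 2878/1135 ≈ 2.536 → |2.536 − 2.414| = 0.122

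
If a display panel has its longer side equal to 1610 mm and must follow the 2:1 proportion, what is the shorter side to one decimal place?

805.0 mm

2:1 = 2.00000.
Shorter side = 1610 ÷ 2.00000 ≈ 805.000 → 805.0 mm.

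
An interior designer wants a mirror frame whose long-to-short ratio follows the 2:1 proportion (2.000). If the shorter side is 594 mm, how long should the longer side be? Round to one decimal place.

2:1 = 2.00000.
Longer side = 594 × 2.00000 ≈ 1188.000 → 1188.0 mm.

1188.0 mm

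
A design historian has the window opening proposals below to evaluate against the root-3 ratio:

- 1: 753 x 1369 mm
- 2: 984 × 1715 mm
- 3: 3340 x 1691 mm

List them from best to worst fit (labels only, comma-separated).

2, 1, 3

Ratios: 1 = 1369 / 753 ≈ 1.818; 2 = 1715 / 984 ≈ 1.743; 3 = 3340 / 1691 ≈ 1.975.
|Δ from 1.732|: 1 0.086; 2 0.011; 3 0.243.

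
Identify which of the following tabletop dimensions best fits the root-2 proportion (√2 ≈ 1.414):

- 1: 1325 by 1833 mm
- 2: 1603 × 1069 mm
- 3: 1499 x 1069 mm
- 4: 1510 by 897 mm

3

Ratios (long/short): 1 ≈ 1.383; 2 ≈ 1.500; 3 ≈ 1.402; 4 ≈ 1.683.
root-2 ≈ 1.414; option 3 is nearest (Δ 0.012).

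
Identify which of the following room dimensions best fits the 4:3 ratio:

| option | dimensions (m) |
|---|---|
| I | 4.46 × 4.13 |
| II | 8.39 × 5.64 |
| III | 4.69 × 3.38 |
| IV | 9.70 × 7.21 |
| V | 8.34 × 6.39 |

Ratios (long/short): I ≈ 1.080; II ≈ 1.488; III ≈ 1.388; IV ≈ 1.345; V ≈ 1.305.
4:3 ≈ 1.333; option IV is nearest (Δ 0.012).

IV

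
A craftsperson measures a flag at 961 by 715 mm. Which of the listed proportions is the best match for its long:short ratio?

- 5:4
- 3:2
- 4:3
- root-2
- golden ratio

4:3

961/715 ≈ 1.344. Nearest candidates are 4:3 (1.333, off by 0.011) and root-2 (1.414, off by 0.070).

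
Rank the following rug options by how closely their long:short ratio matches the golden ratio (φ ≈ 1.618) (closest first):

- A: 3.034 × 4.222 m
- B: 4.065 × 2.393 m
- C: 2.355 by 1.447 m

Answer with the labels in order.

A: 4.222/3.034 ≈ 1.392 → |1.392 − 1.618| = 0.226
B: 4.065/2.393 ≈ 1.699 → |1.699 − 1.618| = 0.081
C: 2.355/1.447 ≈ 1.628 → |1.628 − 1.618| = 0.010

C, B, A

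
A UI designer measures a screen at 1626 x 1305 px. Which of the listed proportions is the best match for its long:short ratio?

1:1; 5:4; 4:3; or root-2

1626/1305 ≈ 1.246. Nearest candidates are 5:4 (1.250, off by 0.004) and 4:3 (1.333, off by 0.087).

5:4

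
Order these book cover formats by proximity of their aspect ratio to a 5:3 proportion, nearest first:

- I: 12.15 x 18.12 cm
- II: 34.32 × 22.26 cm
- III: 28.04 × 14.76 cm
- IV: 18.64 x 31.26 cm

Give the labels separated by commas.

I: 18.12/12.15 ≈ 1.491 → |1.491 − 1.667| = 0.176
II: 34.32/22.26 ≈ 1.542 → |1.542 − 1.667| = 0.125
III: 28.04/14.76 ≈ 1.900 → |1.900 − 1.667| = 0.233
IV: 31.26/18.64 ≈ 1.677 → |1.677 − 1.667| = 0.010

IV, II, I, III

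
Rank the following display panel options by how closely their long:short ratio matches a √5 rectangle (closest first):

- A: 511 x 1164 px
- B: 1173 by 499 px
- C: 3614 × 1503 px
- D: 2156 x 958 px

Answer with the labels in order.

D, A, B, C

A: 1164/511 ≈ 2.278 → |2.278 − 2.236| = 0.042
B: 1173/499 ≈ 2.351 → |2.351 − 2.236| = 0.115
C: 3614/1503 ≈ 2.405 → |2.405 − 2.236| = 0.169
D: 2156/958 ≈ 2.251 → |2.251 − 2.236| = 0.015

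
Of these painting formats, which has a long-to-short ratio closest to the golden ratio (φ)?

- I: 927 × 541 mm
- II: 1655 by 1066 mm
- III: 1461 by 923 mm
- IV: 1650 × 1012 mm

IV

Ratios (long/short): I ≈ 1.713; II ≈ 1.553; III ≈ 1.583; IV ≈ 1.630.
golden ratio ≈ 1.618; option IV is nearest (Δ 0.012).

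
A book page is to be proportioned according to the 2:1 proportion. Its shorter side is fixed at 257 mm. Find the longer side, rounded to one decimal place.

514.0 mm

2:1 = 2.00000.
Longer side = 257 × 2.00000 ≈ 514.000 → 514.0 mm.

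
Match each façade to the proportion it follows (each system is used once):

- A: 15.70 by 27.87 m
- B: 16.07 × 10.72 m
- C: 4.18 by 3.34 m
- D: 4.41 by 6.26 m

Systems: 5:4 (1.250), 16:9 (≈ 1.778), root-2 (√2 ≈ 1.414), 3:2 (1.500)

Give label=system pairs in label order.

A=16:9, B=3:2, C=5:4, D=root-2

A = 27.87/15.70 ≈ 1.775 → 16:9 (1.778)
B = 16.07/10.72 ≈ 1.499 → 3:2 (1.500)
C = 4.18/3.34 ≈ 1.251 → 5:4 (1.250)
D = 6.26/4.41 ≈ 1.420 → root-2 (1.414)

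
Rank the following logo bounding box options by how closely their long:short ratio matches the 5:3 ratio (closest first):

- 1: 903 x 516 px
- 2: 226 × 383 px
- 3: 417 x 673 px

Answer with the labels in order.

1: 903/516 ≈ 1.750 → |1.750 − 1.667| = 0.083
2: 383/226 ≈ 1.695 → |1.695 − 1.667| = 0.028
3: 673/417 ≈ 1.614 → |1.614 − 1.667| = 0.053

2, 3, 1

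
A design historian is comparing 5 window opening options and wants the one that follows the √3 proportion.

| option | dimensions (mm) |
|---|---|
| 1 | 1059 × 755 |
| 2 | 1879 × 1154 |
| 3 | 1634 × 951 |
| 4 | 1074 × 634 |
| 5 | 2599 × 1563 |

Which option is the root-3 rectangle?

3

Ratios (long/short): 1 ≈ 1.403; 2 ≈ 1.628; 3 ≈ 1.718; 4 ≈ 1.694; 5 ≈ 1.663.
root-3 ≈ 1.732; option 3 is nearest (Δ 0.014).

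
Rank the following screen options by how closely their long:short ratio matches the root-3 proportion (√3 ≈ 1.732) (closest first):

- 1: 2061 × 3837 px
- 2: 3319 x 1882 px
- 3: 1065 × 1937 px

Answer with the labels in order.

2, 3, 1

1: 3837/2061 ≈ 1.862 → |1.862 − 1.732| = 0.130
2: 3319/1882 ≈ 1.764 → |1.764 − 1.732| = 0.032
3: 1937/1065 ≈ 1.819 → |1.819 − 1.732| = 0.087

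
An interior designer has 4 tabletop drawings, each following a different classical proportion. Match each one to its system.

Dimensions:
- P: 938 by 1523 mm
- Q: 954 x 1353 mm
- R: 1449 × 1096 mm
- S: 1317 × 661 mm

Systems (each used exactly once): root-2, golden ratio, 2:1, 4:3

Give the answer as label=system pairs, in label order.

P = 1523/938 ≈ 1.624 → golden ratio (1.618)
Q = 1353/954 ≈ 1.418 → root-2 (1.414)
R = 1449/1096 ≈ 1.322 → 4:3 (1.333)
S = 1317/661 ≈ 1.992 → 2:1 (2.000)

P=golden ratio, Q=root-2, R=4:3, S=2:1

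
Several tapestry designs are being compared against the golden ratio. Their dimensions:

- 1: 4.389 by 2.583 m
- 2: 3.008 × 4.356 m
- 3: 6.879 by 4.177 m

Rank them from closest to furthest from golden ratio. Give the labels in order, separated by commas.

3, 1, 2

Ratios: 1 = 4.389 / 2.583 ≈ 1.699; 2 = 4.356 / 3.008 ≈ 1.448; 3 = 6.879 / 4.177 ≈ 1.647.
|Δ from 1.618|: 1 0.081; 2 0.170; 3 0.029.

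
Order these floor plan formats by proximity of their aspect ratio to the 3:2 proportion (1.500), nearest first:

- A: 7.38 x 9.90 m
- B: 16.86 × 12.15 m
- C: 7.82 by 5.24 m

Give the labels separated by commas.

C, B, A

Ratios: A = 9.90 / 7.38 ≈ 1.341; B = 16.86 / 12.15 ≈ 1.388; C = 7.82 / 5.24 ≈ 1.492.
|Δ from 1.500|: A 0.159; B 0.112; C 0.008.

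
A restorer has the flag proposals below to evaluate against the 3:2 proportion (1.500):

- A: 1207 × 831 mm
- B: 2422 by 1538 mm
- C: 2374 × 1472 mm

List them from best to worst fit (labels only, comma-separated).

Ratios: A = 1207 / 831 ≈ 1.452; B = 2422 / 1538 ≈ 1.575; C = 2374 / 1472 ≈ 1.613.
|Δ from 1.500|: A 0.048; B 0.075; C 0.113.

A, B, C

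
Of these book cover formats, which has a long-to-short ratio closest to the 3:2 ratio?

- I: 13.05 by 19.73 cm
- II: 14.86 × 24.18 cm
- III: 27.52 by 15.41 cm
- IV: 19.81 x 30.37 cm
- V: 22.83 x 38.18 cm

I

Target 3:2 ≈ 1.500.
I: 1.512 (Δ0.012)  II: 1.627 (Δ0.127)  III: 1.786 (Δ0.286)  IV: 1.533 (Δ0.033)  V: 1.672 (Δ0.172)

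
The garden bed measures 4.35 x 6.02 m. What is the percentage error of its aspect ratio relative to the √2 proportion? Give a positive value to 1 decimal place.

Ratio = 6.02 / 4.35 ≈ 1.3839.
Ideal root-2 ≈ 1.4142. |1.3839 − 1.4142| / 1.4142 ≈ 2.14% → 2.1%.

2.1%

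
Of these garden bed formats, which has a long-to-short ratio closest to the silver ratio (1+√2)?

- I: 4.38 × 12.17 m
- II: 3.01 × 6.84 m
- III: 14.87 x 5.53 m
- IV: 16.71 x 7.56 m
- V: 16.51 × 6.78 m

V

Ratios (long/short): I ≈ 2.779; II ≈ 2.272; III ≈ 2.689; IV ≈ 2.210; V ≈ 2.435.
silver ratio ≈ 2.414; option V is nearest (Δ 0.021).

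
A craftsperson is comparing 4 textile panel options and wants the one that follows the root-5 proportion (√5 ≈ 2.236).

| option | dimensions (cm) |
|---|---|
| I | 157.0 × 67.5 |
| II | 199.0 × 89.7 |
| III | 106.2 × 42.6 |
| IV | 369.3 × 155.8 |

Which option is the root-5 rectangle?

II

Target root-5 ≈ 2.236.
I: 2.326 (Δ0.090)  II: 2.219 (Δ0.017)  III: 2.493 (Δ0.257)  IV: 2.370 (Δ0.134)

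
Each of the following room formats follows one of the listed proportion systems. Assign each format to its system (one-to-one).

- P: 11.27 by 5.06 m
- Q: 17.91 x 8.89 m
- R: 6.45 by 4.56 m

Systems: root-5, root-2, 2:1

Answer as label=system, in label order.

Ratios: P ≈ 2.227; Q ≈ 2.015; R ≈ 1.414.
Targets: root-5 ≈ 2.236; root-2 ≈ 1.414; 2:1 ≈ 2.000.

P=root-5, Q=2:1, R=root-2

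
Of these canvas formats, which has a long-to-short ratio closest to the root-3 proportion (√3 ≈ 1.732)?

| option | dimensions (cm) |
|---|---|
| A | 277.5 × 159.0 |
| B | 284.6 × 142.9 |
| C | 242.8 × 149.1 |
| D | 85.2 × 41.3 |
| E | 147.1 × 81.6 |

Target root-3 ≈ 1.732.
A: 1.745 (Δ0.013)  B: 1.992 (Δ0.260)  C: 1.628 (Δ0.104)  D: 2.063 (Δ0.331)  E: 1.803 (Δ0.071)

A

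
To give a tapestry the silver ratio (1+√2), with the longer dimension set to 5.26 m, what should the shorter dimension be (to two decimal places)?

silver ratio ≈ 2.41421.
Shorter side = 5.26 ÷ 2.41421 ≈ 2.1788 → 2.18 m.

2.18 m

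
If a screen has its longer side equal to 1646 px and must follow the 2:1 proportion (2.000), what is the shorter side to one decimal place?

2:1 = 2.00000.
Shorter side = 1646 ÷ 2.00000 ≈ 823.000 → 823.0 px.

823.0 px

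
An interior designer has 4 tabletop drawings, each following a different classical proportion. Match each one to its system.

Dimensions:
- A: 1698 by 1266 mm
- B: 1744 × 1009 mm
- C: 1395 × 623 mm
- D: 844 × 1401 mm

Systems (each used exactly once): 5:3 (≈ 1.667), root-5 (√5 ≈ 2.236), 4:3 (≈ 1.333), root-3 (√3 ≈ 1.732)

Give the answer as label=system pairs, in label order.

A=4:3, B=root-3, C=root-5, D=5:3

Ratios: A ≈ 1.341; B ≈ 1.728; C ≈ 2.239; D ≈ 1.660.
Targets: 5:3 ≈ 1.667; root-5 ≈ 2.236; 4:3 ≈ 1.333; root-3 ≈ 1.732.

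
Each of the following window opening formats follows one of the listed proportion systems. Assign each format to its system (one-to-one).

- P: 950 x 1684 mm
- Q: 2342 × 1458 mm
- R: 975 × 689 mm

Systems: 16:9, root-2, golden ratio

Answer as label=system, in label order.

P=16:9, Q=golden ratio, R=root-2

P = 1684/950 ≈ 1.773 → 16:9 (1.778)
Q = 2342/1458 ≈ 1.606 → golden ratio (1.618)
R = 975/689 ≈ 1.415 → root-2 (1.414)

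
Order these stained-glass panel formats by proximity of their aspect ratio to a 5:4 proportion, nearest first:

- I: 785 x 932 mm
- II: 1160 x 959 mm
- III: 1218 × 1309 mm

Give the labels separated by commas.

II, I, III

Ratios: I = 932 / 785 ≈ 1.187; II = 1160 / 959 ≈ 1.210; III = 1309 / 1218 ≈ 1.075.
|Δ from 1.250|: I 0.063; II 0.040; III 0.175.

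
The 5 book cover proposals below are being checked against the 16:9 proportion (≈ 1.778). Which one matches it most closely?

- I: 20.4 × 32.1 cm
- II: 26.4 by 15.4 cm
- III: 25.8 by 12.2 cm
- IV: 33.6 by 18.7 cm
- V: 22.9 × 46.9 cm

Target 16:9 ≈ 1.778.
I: 1.574 (Δ0.204)  II: 1.714 (Δ0.064)  III: 2.115 (Δ0.337)  IV: 1.797 (Δ0.019)  V: 2.048 (Δ0.270)

IV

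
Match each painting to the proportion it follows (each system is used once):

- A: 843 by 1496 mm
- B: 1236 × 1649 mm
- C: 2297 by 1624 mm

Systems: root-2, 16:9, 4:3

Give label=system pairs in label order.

A=16:9, B=4:3, C=root-2

Ratios: A ≈ 1.775; B ≈ 1.334; C ≈ 1.414.
Targets: root-2 ≈ 1.414; 16:9 ≈ 1.778; 4:3 ≈ 1.333.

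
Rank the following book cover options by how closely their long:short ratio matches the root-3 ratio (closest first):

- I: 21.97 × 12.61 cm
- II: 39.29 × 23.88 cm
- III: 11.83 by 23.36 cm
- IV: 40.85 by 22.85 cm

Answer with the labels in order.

I, IV, II, III

I: 21.97/12.61 ≈ 1.742 → |1.742 − 1.732| = 0.010
II: 39.29/23.88 ≈ 1.645 → |1.645 − 1.732| = 0.087
III: 23.36/11.83 ≈ 1.975 → |1.975 − 1.732| = 0.243
IV: 40.85/22.85 ≈ 1.788 → |1.788 − 1.732| = 0.056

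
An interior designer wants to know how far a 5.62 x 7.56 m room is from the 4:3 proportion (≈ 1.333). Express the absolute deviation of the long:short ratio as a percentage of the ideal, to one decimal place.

Ratio = 7.56 / 5.62 ≈ 1.3452.
Ideal 4:3 ≈ 1.3333. |1.3452 − 1.3333| / 1.3333 ≈ 0.89% → 0.9%.

0.9%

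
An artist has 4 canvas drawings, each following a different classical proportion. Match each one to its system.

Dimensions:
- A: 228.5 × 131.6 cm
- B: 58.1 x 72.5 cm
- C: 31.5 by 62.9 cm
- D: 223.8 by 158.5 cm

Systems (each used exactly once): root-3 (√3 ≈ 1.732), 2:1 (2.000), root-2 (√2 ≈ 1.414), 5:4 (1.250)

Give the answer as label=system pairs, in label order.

A=root-3, B=5:4, C=2:1, D=root-2

A = 228.5/131.6 ≈ 1.736 → root-3 (1.732)
B = 72.5/58.1 ≈ 1.248 → 5:4 (1.250)
C = 62.9/31.5 ≈ 1.997 → 2:1 (2.000)
D = 223.8/158.5 ≈ 1.412 → root-2 (1.414)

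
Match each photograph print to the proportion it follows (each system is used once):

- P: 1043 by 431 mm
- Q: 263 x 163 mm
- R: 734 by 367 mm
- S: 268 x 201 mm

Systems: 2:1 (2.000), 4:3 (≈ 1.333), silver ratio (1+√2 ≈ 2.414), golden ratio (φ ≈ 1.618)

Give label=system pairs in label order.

P=silver ratio, Q=golden ratio, R=2:1, S=4:3

P = 1043/431 ≈ 2.420 → silver ratio (2.414)
Q = 263/163 ≈ 1.613 → golden ratio (1.618)
R = 734/367 ≈ 2.000 → 2:1 (2.000)
S = 268/201 ≈ 1.333 → 4:3 (1.333)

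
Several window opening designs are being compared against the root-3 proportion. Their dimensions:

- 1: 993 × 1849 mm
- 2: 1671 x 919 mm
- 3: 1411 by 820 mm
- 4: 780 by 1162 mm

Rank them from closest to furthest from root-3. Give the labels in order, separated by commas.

3, 2, 1, 4

Ratios: 1 = 1849 / 993 ≈ 1.862; 2 = 1671 / 919 ≈ 1.818; 3 = 1411 / 820 ≈ 1.721; 4 = 1162 / 780 ≈ 1.490.
|Δ from 1.732|: 1 0.130; 2 0.086; 3 0.011; 4 0.242.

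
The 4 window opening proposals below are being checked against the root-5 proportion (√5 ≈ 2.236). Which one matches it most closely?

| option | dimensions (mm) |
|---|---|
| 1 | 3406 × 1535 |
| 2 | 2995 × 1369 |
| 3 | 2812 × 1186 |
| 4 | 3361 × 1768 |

1

Target root-5 ≈ 2.236.
1: 2.219 (Δ0.017)  2: 2.188 (Δ0.048)  3: 2.371 (Δ0.135)  4: 1.901 (Δ0.335)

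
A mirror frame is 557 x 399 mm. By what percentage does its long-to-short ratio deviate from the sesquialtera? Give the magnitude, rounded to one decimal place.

Ratio = 557 / 399 ≈ 1.3960.
Ideal 3:2 = 1.5000. |1.3960 − 1.5000| / 1.5000 ≈ 6.93% → 6.9%.

6.9%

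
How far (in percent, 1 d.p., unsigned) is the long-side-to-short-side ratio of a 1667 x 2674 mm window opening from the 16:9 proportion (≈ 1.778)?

9.8%

Ratio = 2674 / 1667 ≈ 1.6041.
Ideal 16:9 ≈ 1.7778. |1.6041 − 1.7778| / 1.7778 ≈ 9.77% → 9.8%.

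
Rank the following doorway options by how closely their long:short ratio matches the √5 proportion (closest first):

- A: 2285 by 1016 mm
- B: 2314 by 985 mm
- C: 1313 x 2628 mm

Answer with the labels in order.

A, B, C

Ratios: A = 2285 / 1016 ≈ 2.249; B = 2314 / 985 ≈ 2.349; C = 2628 / 1313 ≈ 2.002.
|Δ from 2.236|: A 0.013; B 0.113; C 0.234.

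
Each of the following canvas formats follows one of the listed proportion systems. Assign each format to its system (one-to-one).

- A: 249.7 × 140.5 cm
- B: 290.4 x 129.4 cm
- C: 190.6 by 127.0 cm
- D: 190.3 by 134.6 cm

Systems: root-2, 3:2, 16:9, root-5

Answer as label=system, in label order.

A=16:9, B=root-5, C=3:2, D=root-2

Ratios: A ≈ 1.777; B ≈ 2.244; C ≈ 1.501; D ≈ 1.414.
Targets: root-2 ≈ 1.414; 3:2 ≈ 1.500; 16:9 ≈ 1.778; root-5 ≈ 2.236.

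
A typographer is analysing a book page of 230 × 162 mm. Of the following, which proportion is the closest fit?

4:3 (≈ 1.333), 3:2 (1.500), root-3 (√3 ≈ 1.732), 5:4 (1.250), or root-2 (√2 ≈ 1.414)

root-2

Ratio = 230 / 162 ≈ 1.420.
Distances: 4:3 1.333 (Δ 0.087); 3:2 1.500 (Δ 0.080); root-3 1.732 (Δ 0.312); 5:4 1.250 (Δ 0.170); root-2 1.414 (Δ 0.006).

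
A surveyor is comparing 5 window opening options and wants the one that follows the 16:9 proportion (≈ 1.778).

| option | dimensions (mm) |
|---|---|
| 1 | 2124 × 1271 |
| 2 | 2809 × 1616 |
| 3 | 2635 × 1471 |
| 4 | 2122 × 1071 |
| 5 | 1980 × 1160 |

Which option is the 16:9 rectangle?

3

Ratios (long/short): 1 ≈ 1.671; 2 ≈ 1.738; 3 ≈ 1.791; 4 ≈ 1.981; 5 ≈ 1.707.
16:9 ≈ 1.778; option 3 is nearest (Δ 0.013).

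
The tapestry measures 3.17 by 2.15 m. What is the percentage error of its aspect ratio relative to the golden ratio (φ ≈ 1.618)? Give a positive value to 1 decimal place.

Ratio = 3.17 / 2.15 ≈ 1.4744.
Ideal golden ratio ≈ 1.6180. |1.4744 − 1.6180| / 1.6180 ≈ 8.88% → 8.9%.

8.9%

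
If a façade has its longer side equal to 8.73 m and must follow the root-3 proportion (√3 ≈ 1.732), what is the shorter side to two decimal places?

root-3 ≈ 1.73205.
Shorter side = 8.73 ÷ 1.73205 ≈ 5.0403 → 5.04 m.

5.04 m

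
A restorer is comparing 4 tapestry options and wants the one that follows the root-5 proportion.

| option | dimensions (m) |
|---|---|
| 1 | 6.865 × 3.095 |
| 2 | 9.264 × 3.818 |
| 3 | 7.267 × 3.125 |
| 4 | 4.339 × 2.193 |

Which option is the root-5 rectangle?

1

Target root-5 ≈ 2.236.
1: 2.218 (Δ0.018)  2: 2.426 (Δ0.190)  3: 2.325 (Δ0.089)  4: 1.979 (Δ0.257)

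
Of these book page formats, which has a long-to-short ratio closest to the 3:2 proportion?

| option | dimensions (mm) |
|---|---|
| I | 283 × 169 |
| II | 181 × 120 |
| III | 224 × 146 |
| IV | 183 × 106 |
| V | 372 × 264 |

Ratios (long/short): I ≈ 1.675; II ≈ 1.508; III ≈ 1.534; IV ≈ 1.726; V ≈ 1.409.
3:2 ≈ 1.500; option II is nearest (Δ 0.008).

II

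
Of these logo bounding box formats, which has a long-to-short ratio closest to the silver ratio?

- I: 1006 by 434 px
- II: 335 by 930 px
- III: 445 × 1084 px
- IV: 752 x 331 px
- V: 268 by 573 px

Ratios (long/short): I ≈ 2.318; II ≈ 2.776; III ≈ 2.436; IV ≈ 2.272; V ≈ 2.138.
silver ratio ≈ 2.414; option III is nearest (Δ 0.022).

III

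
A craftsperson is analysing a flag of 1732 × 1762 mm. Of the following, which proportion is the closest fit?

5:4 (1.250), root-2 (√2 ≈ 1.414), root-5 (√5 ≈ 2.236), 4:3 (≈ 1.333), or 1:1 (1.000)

1:1

1762/1732 ≈ 1.017. Nearest candidates are 1:1 (1.000, off by 0.017) and 5:4 (1.250, off by 0.233).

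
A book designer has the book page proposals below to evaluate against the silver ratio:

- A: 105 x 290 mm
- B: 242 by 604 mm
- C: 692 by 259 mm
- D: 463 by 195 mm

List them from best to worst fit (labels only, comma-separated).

Ratios: A = 290 / 105 ≈ 2.762; B = 604 / 242 ≈ 2.496; C = 692 / 259 ≈ 2.672; D = 463 / 195 ≈ 2.374.
|Δ from 2.414|: A 0.348; B 0.082; C 0.258; D 0.040.

D, B, C, A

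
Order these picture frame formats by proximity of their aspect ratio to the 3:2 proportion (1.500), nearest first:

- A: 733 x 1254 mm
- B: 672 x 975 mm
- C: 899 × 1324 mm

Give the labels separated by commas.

A: 1254/733 ≈ 1.711 → |1.711 − 1.500| = 0.211
B: 975/672 ≈ 1.451 → |1.451 − 1.500| = 0.049
C: 1324/899 ≈ 1.473 → |1.473 − 1.500| = 0.027

C, B, A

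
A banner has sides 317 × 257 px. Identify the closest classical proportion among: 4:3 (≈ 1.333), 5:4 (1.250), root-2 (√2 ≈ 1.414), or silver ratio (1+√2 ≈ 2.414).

Ratio = 317 / 257 ≈ 1.233.
Distances: 4:3 1.333 (Δ 0.100); 5:4 1.250 (Δ 0.017); root-2 1.414 (Δ 0.181); silver ratio 2.414 (Δ 1.181).

5:4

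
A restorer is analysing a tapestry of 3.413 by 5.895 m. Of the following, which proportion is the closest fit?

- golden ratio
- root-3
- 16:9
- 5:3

root-3

5.895/3.413 ≈ 1.727. Nearest candidates are root-3 (1.732, off by 0.005) and 16:9 (1.778, off by 0.051).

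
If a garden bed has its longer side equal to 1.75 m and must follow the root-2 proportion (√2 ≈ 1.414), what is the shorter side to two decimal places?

1.24 m

root-2 ≈ 1.41421.
Shorter side = 1.75 ÷ 1.41421 ≈ 1.2374 → 1.24 m.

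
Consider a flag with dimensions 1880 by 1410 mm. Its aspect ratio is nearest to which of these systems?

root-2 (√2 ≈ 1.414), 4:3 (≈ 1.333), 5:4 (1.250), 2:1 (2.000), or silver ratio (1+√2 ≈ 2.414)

4:3

Ratio = 1880 / 1410 ≈ 1.333.
Distances: root-2 1.414 (Δ 0.081); 4:3 1.333 (Δ 0.000); 5:4 1.250 (Δ 0.083); 2:1 2.000 (Δ 0.667); silver ratio 2.414 (Δ 1.081).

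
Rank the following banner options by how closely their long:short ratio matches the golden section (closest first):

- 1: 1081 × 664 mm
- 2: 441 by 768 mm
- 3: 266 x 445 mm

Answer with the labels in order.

Ratios: 1 = 1081 / 664 ≈ 1.628; 2 = 768 / 441 ≈ 1.741; 3 = 445 / 266 ≈ 1.673.
|Δ from 1.618|: 1 0.010; 2 0.123; 3 0.055.

1, 3, 2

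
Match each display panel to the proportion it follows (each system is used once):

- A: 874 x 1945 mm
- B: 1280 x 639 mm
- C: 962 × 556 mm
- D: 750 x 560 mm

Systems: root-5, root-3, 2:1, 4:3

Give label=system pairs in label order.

A=root-5, B=2:1, C=root-3, D=4:3

Ratios: A ≈ 2.225; B ≈ 2.003; C ≈ 1.730; D ≈ 1.339.
Targets: root-5 ≈ 2.236; root-3 ≈ 1.732; 2:1 ≈ 2.000; 4:3 ≈ 1.333.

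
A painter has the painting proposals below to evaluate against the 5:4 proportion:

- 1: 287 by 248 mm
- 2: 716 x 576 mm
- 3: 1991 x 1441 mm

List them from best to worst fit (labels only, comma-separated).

Ratios: 1 = 287 / 248 ≈ 1.157; 2 = 716 / 576 ≈ 1.243; 3 = 1991 / 1441 ≈ 1.382.
|Δ from 1.250|: 1 0.093; 2 0.007; 3 0.132.

2, 1, 3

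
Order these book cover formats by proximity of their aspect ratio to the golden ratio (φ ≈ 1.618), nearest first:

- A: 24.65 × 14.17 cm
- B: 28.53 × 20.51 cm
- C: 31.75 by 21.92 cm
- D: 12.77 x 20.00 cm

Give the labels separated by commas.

D, A, C, B

A: 24.65/14.17 ≈ 1.740 → |1.740 − 1.618| = 0.122
B: 28.53/20.51 ≈ 1.391 → |1.391 − 1.618| = 0.227
C: 31.75/21.92 ≈ 1.448 → |1.448 − 1.618| = 0.170
D: 20.00/12.77 ≈ 1.566 → |1.566 − 1.618| = 0.052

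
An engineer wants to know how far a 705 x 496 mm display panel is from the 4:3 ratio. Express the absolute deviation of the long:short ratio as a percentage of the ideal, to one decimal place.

Ratio = 705 / 496 ≈ 1.4214.
Ideal 4:3 ≈ 1.3333. |1.4214 − 1.3333| / 1.3333 ≈ 6.61% → 6.6%.

6.6%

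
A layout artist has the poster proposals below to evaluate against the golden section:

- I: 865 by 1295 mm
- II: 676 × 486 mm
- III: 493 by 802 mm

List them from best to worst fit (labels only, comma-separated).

III, I, II

I: 1295/865 ≈ 1.497 → |1.497 − 1.618| = 0.121
II: 676/486 ≈ 1.391 → |1.391 − 1.618| = 0.227
III: 802/493 ≈ 1.627 → |1.627 − 1.618| = 0.009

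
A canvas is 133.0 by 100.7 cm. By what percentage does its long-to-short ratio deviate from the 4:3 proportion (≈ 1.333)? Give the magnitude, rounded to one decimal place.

Ratio = 133.0 / 100.7 ≈ 1.3208.
Ideal 4:3 ≈ 1.3333. |1.3208 − 1.3333| / 1.3333 ≈ 0.94% → 0.9%.

0.9%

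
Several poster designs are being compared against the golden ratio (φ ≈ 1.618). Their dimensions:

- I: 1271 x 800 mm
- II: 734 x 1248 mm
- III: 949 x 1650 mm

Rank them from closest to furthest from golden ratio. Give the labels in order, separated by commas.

I, II, III

Ratios: I = 1271 / 800 ≈ 1.589; II = 1248 / 734 ≈ 1.700; III = 1650 / 949 ≈ 1.739.
|Δ from 1.618|: I 0.029; II 0.082; III 0.121.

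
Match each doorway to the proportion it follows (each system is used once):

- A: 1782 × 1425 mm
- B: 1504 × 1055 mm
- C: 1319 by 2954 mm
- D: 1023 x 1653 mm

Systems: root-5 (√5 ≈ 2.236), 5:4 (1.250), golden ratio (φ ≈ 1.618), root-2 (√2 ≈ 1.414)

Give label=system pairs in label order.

A=5:4, B=root-2, C=root-5, D=golden ratio

Ratios: A ≈ 1.251; B ≈ 1.426; C ≈ 2.240; D ≈ 1.616.
Targets: root-5 ≈ 2.236; 5:4 ≈ 1.250; golden ratio ≈ 1.618; root-2 ≈ 1.414.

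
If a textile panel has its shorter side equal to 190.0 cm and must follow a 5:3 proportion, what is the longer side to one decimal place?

5:3 ≈ 1.66667.
Longer side = 190.0 × 1.66667 ≈ 316.667 → 316.7 cm.

316.7 cm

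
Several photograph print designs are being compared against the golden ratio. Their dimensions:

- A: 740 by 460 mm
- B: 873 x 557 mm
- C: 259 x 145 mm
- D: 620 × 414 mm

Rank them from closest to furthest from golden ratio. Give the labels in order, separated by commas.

A, B, D, C

Ratios: A = 740 / 460 ≈ 1.609; B = 873 / 557 ≈ 1.567; C = 259 / 145 ≈ 1.786; D = 620 / 414 ≈ 1.498.
|Δ from 1.618|: A 0.009; B 0.051; C 0.168; D 0.120.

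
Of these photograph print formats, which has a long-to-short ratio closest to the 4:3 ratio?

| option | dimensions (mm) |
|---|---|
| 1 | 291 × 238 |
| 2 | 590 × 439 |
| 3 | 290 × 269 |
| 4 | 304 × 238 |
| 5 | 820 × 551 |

2

Target 4:3 ≈ 1.333.
1: 1.223 (Δ0.110)  2: 1.344 (Δ0.011)  3: 1.078 (Δ0.255)  4: 1.277 (Δ0.056)  5: 1.488 (Δ0.155)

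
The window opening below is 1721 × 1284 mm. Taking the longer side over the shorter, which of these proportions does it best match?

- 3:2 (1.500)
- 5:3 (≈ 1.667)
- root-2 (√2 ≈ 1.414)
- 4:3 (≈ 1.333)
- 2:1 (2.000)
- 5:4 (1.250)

4:3

1721/1284 ≈ 1.340. Nearest candidates are 4:3 (1.333, off by 0.007) and root-2 (1.414, off by 0.074).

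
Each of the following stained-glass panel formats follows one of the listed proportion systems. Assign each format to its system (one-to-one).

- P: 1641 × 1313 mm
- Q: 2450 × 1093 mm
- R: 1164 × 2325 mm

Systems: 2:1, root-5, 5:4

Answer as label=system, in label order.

P=5:4, Q=root-5, R=2:1

Ratios: P ≈ 1.250; Q ≈ 2.242; R ≈ 1.997.
Targets: 2:1 ≈ 2.000; root-5 ≈ 2.236; 5:4 ≈ 1.250.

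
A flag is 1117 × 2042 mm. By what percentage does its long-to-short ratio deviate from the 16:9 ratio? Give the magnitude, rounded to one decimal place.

2.8%

Ratio = 2042 / 1117 ≈ 1.8281.
Ideal 16:9 ≈ 1.7778. |1.8281 − 1.7778| / 1.7778 ≈ 2.83% → 2.8%.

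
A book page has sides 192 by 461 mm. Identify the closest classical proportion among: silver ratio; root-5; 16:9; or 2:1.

silver ratio

Ratio = 461 / 192 ≈ 2.401.
Distances: silver ratio 2.414 (Δ 0.013); root-5 2.236 (Δ 0.165); 16:9 1.778 (Δ 0.623); 2:1 2.000 (Δ 0.401).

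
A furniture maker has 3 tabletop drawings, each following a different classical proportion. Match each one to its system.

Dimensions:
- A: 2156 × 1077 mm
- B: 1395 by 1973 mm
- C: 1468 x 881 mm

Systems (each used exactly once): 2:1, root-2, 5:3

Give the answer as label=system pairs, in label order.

A=2:1, B=root-2, C=5:3

A = 2156/1077 ≈ 2.002 → 2:1 (2.000)
B = 1973/1395 ≈ 1.414 → root-2 (1.414)
C = 1468/881 ≈ 1.666 → 5:3 (1.667)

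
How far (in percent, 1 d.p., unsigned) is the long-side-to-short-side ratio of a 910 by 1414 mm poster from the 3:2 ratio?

Ratio = 1414 / 910 ≈ 1.5538.
Ideal 3:2 = 1.5000. |1.5538 − 1.5000| / 1.5000 ≈ 3.59% → 3.6%.

3.6%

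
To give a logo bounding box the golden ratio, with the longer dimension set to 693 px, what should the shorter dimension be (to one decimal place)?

golden ratio ≈ 1.61803.
Shorter side = 693 ÷ 1.61803 ≈ 428.299 → 428.3 px.

428.3 px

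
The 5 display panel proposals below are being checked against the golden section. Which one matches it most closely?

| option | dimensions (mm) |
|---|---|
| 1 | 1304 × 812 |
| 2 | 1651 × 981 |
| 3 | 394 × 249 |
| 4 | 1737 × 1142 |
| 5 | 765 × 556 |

1

Ratios (long/short): 1 ≈ 1.606; 2 ≈ 1.683; 3 ≈ 1.582; 4 ≈ 1.521; 5 ≈ 1.376.
golden ratio ≈ 1.618; option 1 is nearest (Δ 0.012).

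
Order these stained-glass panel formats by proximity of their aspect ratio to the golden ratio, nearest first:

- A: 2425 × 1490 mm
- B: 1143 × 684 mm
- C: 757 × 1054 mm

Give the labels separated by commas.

Ratios: A = 2425 / 1490 ≈ 1.628; B = 1143 / 684 ≈ 1.671; C = 1054 / 757 ≈ 1.392.
|Δ from 1.618|: A 0.010; B 0.053; C 0.226.

A, B, C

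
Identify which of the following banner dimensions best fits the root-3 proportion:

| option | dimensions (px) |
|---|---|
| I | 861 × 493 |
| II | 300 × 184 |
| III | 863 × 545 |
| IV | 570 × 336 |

Ratios (long/short): I ≈ 1.746; II ≈ 1.630; III ≈ 1.583; IV ≈ 1.696.
root-3 ≈ 1.732; option I is nearest (Δ 0.014).

I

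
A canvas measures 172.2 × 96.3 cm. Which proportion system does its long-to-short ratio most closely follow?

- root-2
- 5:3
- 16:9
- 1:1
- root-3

172.2/96.3 ≈ 1.788. Nearest candidates are 16:9 (1.778, off by 0.010) and root-3 (1.732, off by 0.056).

16:9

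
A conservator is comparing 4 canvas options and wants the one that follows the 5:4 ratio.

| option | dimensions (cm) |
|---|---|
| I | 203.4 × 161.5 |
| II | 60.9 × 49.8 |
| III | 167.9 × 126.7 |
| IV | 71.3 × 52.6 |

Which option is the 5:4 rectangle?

Ratios (long/short): I ≈ 1.259; II ≈ 1.223; III ≈ 1.325; IV ≈ 1.356.
5:4 ≈ 1.250; option I is nearest (Δ 0.009).

I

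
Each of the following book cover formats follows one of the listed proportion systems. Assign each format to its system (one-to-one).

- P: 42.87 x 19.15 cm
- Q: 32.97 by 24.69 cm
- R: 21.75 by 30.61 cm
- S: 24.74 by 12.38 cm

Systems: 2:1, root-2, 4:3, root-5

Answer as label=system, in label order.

Ratios: P ≈ 2.239; Q ≈ 1.335; R ≈ 1.407; S ≈ 1.998.
Targets: 2:1 ≈ 2.000; root-2 ≈ 1.414; 4:3 ≈ 1.333; root-5 ≈ 2.236.

P=root-5, Q=4:3, R=root-2, S=2:1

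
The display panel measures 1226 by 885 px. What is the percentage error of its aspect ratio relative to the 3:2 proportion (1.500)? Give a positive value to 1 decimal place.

Ratio = 1226 / 885 ≈ 1.3853.
Ideal 3:2 = 1.5000. |1.3853 − 1.5000| / 1.5000 ≈ 7.65% → 7.6%.

7.6%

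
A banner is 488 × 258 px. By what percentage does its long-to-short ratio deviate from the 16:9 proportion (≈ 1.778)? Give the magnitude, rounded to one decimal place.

6.4%

Ratio = 488 / 258 ≈ 1.8915.
Ideal 16:9 ≈ 1.7778. |1.8915 − 1.7778| / 1.7778 ≈ 6.40% → 6.4%.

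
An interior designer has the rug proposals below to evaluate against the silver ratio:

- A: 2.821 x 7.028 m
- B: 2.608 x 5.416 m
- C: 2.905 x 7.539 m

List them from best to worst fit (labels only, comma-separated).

A, C, B

A: 7.028/2.821 ≈ 2.491 → |2.491 − 2.414| = 0.077
B: 5.416/2.608 ≈ 2.077 → |2.077 − 2.414| = 0.337
C: 7.539/2.905 ≈ 2.595 → |2.595 − 2.414| = 0.181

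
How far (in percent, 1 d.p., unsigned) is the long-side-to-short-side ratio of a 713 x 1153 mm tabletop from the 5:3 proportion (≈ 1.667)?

3.0%

Ratio = 1153 / 713 ≈ 1.6171.
Ideal 5:3 ≈ 1.6667. |1.6171 − 1.6667| / 1.6667 ≈ 2.98% → 3.0%.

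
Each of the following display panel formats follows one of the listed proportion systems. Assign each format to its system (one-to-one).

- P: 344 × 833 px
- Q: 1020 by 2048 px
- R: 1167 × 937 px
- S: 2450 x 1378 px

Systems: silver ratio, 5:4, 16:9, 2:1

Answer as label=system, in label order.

P=silver ratio, Q=2:1, R=5:4, S=16:9

Ratios: P ≈ 2.422; Q ≈ 2.008; R ≈ 1.245; S ≈ 1.778.
Targets: silver ratio ≈ 2.414; 5:4 ≈ 1.250; 16:9 ≈ 1.778; 2:1 ≈ 2.000.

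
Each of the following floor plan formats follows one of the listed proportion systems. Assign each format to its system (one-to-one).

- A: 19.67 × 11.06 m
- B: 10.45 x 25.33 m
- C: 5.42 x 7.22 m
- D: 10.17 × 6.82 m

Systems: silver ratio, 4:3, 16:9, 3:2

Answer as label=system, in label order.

A=16:9, B=silver ratio, C=4:3, D=3:2

Ratios: A ≈ 1.778; B ≈ 2.424; C ≈ 1.332; D ≈ 1.491.
Targets: silver ratio ≈ 2.414; 4:3 ≈ 1.333; 16:9 ≈ 1.778; 3:2 ≈ 1.500.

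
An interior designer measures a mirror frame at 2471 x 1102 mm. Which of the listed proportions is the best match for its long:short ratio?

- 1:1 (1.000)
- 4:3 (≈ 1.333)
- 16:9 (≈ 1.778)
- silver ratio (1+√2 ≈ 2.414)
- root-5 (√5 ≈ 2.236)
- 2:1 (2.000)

Ratio = 2471 / 1102 ≈ 2.242.
Distances: 1:1 1.000 (Δ 1.242); 4:3 1.333 (Δ 0.909); 16:9 1.778 (Δ 0.464); silver ratio 2.414 (Δ 0.172); root-5 2.236 (Δ 0.006); 2:1 2.000 (Δ 0.242).

root-5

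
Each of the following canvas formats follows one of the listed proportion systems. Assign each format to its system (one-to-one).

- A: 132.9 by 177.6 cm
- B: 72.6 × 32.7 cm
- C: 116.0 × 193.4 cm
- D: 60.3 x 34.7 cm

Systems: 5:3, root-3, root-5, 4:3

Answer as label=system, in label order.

Ratios: A ≈ 1.336; B ≈ 2.220; C ≈ 1.667; D ≈ 1.738.
Targets: 5:3 ≈ 1.667; root-3 ≈ 1.732; root-5 ≈ 2.236; 4:3 ≈ 1.333.

A=4:3, B=root-5, C=5:3, D=root-3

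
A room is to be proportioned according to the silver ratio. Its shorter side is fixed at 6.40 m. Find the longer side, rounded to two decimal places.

silver ratio ≈ 2.41421.
Longer side = 6.40 × 2.41421 ≈ 15.4509 → 15.45 m.

15.45 m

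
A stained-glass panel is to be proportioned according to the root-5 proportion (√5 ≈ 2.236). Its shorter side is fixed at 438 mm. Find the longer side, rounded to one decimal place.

979.4 mm

root-5 ≈ 2.23607.
Longer side = 438 × 2.23607 ≈ 979.399 → 979.4 mm.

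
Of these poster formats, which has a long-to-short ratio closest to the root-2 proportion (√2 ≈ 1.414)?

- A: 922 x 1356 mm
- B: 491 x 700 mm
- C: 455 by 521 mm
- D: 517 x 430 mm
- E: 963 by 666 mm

B

Target root-2 ≈ 1.414.
A: 1.471 (Δ0.057)  B: 1.426 (Δ0.012)  C: 1.145 (Δ0.269)  D: 1.202 (Δ0.212)  E: 1.446 (Δ0.032)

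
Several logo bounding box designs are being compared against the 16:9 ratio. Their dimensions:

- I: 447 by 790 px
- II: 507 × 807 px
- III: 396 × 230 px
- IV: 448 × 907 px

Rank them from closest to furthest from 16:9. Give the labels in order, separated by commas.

Ratios: I = 790 / 447 ≈ 1.767; II = 807 / 507 ≈ 1.592; III = 396 / 230 ≈ 1.722; IV = 907 / 448 ≈ 2.025.
|Δ from 1.778|: I 0.011; II 0.186; III 0.056; IV 0.247.

I, III, II, IV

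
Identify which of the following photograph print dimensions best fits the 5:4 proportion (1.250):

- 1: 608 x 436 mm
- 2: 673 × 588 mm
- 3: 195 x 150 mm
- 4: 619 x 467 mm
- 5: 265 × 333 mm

5

Ratios (long/short): 1 ≈ 1.394; 2 ≈ 1.145; 3 ≈ 1.300; 4 ≈ 1.325; 5 ≈ 1.257.
5:4 ≈ 1.250; option 5 is nearest (Δ 0.007).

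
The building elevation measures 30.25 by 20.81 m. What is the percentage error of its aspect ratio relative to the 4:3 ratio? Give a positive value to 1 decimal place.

9.0%

Ratio = 30.25 / 20.81 ≈ 1.4536.
Ideal 4:3 ≈ 1.3333. |1.4536 − 1.3333| / 1.3333 ≈ 9.02% → 9.0%.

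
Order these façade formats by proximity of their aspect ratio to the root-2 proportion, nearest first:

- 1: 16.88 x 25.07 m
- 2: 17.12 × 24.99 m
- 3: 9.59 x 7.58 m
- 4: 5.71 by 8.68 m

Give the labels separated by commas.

1: 25.07/16.88 ≈ 1.485 → |1.485 − 1.414| = 0.071
2: 24.99/17.12 ≈ 1.460 → |1.460 − 1.414| = 0.046
3: 9.59/7.58 ≈ 1.265 → |1.265 − 1.414| = 0.149
4: 8.68/5.71 ≈ 1.520 → |1.520 − 1.414| = 0.106

2, 1, 4, 3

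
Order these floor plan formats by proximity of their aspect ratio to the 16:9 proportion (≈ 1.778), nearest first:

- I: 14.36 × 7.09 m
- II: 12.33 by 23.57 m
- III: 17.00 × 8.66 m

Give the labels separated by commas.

I: 14.36/7.09 ≈ 2.025 → |2.025 − 1.778| = 0.247
II: 23.57/12.33 ≈ 1.912 → |1.912 − 1.778| = 0.134
III: 17.00/8.66 ≈ 1.963 → |1.963 − 1.778| = 0.185

II, III, I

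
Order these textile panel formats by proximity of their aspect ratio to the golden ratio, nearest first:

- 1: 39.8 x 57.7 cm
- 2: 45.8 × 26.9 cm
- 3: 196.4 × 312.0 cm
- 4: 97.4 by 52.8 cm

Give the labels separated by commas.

3, 2, 1, 4

Ratios: 1 = 57.7 / 39.8 ≈ 1.450; 2 = 45.8 / 26.9 ≈ 1.703; 3 = 312.0 / 196.4 ≈ 1.589; 4 = 97.4 / 52.8 ≈ 1.845.
|Δ from 1.618|: 1 0.168; 2 0.085; 3 0.029; 4 0.227.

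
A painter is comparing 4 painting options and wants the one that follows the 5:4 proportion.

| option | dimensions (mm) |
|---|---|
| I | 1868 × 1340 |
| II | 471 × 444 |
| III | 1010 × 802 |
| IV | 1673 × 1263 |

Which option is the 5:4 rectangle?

III

Ratios (long/short): I ≈ 1.394; II ≈ 1.061; III ≈ 1.259; IV ≈ 1.325.
5:4 ≈ 1.250; option III is nearest (Δ 0.009).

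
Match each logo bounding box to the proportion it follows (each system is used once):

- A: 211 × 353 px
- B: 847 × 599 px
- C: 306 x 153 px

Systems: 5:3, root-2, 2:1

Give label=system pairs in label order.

A=5:3, B=root-2, C=2:1

Ratios: A ≈ 1.673; B ≈ 1.414; C ≈ 2.000.
Targets: 5:3 ≈ 1.667; root-2 ≈ 1.414; 2:1 ≈ 2.000.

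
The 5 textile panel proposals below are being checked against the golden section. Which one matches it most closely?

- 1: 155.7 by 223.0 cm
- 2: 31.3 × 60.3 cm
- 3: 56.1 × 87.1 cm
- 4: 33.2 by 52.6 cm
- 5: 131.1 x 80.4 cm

Target golden ratio ≈ 1.618.
1: 1.432 (Δ0.186)  2: 1.927 (Δ0.309)  3: 1.553 (Δ0.065)  4: 1.584 (Δ0.034)  5: 1.631 (Δ0.013)

5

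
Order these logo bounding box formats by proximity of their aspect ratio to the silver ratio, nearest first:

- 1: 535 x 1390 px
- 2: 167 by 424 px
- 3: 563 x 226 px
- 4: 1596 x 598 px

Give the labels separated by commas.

Ratios: 1 = 1390 / 535 ≈ 2.598; 2 = 424 / 167 ≈ 2.539; 3 = 563 / 226 ≈ 2.491; 4 = 1596 / 598 ≈ 2.669.
|Δ from 2.414|: 1 0.184; 2 0.125; 3 0.077; 4 0.255.

3, 2, 1, 4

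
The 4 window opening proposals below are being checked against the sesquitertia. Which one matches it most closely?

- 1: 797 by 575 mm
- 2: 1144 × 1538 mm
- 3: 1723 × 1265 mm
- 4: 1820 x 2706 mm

2

Ratios (long/short): 1 ≈ 1.386; 2 ≈ 1.344; 3 ≈ 1.362; 4 ≈ 1.487.
4:3 ≈ 1.333; option 2 is nearest (Δ 0.011).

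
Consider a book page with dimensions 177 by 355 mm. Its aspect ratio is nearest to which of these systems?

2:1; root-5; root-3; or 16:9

355/177 ≈ 2.006. Nearest candidates are 2:1 (2.000, off by 0.006) and 16:9 (1.778, off by 0.228).

2:1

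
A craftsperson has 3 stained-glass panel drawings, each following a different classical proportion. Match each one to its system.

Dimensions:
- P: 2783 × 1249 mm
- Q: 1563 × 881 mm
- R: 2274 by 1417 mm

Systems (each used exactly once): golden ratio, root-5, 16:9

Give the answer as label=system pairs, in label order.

P=root-5, Q=16:9, R=golden ratio

Ratios: P ≈ 2.228; Q ≈ 1.774; R ≈ 1.605.
Targets: golden ratio ≈ 1.618; root-5 ≈ 2.236; 16:9 ≈ 1.778.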